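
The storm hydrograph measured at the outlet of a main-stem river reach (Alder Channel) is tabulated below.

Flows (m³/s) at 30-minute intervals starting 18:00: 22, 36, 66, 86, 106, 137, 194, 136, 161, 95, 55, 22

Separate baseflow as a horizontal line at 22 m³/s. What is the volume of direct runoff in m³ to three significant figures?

V ≈ 1.53 × 10^6 m³

Direct-runoff ordinates (Q − Q_b): 0.0, 14.0, 44.0, 64.0, 84.0, 115.0, 172.0, 114.0, 139.0, 73.0, 33.0, 0.0 m³/s.
ΣQ_DR = 852.0 m³/s.
With Δt = 0.5 h = 1800 s, V = ΣQ_DR · Δt = 852.0 × 1800 = 1.53 × 10^6 m³.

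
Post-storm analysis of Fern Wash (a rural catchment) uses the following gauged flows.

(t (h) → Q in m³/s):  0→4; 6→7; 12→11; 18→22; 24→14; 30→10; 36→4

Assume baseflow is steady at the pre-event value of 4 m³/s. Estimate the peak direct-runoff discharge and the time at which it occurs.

Q_p = 18.0 m³/s at t = 18 h

Subtracting baseflow gives direct-runoff ordinates: 0.0, 3.0, 7.0, 18.0, 10.0, 6.0, 0.0 m³/s.
The maximum is 18.0 m³/s, occurring at the reading for t = 18 h.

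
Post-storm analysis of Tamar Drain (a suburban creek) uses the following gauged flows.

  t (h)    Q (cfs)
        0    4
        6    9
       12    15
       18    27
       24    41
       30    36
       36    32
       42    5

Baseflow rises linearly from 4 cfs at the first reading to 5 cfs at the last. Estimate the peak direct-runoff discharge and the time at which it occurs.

Subtracting baseflow gives direct-runoff ordinates: 0.00, 4.86, 10.71, 22.57, 36.43, 31.29, 27.14, 0.00 cfs.
The maximum is 36.43 cfs, occurring at the reading for t = 24 h.

Q_p = 36.43 cfs at t = 24 h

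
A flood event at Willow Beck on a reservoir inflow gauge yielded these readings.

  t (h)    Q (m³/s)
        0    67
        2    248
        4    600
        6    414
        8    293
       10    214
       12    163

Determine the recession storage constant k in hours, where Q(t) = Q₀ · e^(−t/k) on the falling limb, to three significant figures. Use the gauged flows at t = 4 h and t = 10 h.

k ≈ 5.82 h

On the falling limb, Q drops from 600 to 214 m³/s between t = 4 h and t = 10 h (Δt = 6 h).
k = −Δt / ln(Q₂/Q₁) = −6 / ln(214/600) = 5.82 h.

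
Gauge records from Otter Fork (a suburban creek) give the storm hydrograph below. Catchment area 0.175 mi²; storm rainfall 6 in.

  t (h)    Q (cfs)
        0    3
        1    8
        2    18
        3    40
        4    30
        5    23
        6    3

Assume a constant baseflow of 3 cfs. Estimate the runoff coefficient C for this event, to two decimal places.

ΣQ_DR = 104.0 cfs; V = ΣQ_DR·Δt = 3.744 × 10^5 ft³.
Runoff depth d = V / A = 0.9209 in.
C = d / P = 0.9209 / 6 = 0.15.

C ≈ 0.15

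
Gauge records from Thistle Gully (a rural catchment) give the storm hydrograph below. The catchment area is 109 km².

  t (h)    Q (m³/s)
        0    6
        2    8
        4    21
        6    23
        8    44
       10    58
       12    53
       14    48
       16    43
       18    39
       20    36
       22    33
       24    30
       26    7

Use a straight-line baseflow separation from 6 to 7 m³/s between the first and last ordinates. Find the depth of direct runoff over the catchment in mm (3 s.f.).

Direct runoff: 0.00, 1.92, 14.85, 16.77, 37.69, 51.62, 46.54, 41.46, 36.38, 32.31, 29.23, 26.15, 23.08, 0.00 m³/s; ΣQ_DR = 358.0 m³/s.
V = ΣQ_DR · Δt = 358.0 × 7200 s = 2.578 × 10^6 m³.
Over A = 109 km², depth = V / A = 23.6 mm.

d ≈ 23.6 mm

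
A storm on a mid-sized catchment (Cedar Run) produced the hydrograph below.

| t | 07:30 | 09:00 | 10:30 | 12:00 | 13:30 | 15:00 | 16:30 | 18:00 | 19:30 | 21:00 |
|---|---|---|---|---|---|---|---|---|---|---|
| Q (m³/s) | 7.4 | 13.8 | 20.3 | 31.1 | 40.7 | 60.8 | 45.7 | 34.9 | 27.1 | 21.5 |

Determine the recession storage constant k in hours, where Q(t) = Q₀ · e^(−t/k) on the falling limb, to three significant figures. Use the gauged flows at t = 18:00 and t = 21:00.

On the falling limb, Q drops from 34.9 to 21.5 m³/s between t = 18:00 and t = 21:00 (Δt = 3 h).
k = −Δt / ln(Q₂/Q₁) = −3 / ln(21.5/34.9) = 6.19 h.

k ≈ 6.19 h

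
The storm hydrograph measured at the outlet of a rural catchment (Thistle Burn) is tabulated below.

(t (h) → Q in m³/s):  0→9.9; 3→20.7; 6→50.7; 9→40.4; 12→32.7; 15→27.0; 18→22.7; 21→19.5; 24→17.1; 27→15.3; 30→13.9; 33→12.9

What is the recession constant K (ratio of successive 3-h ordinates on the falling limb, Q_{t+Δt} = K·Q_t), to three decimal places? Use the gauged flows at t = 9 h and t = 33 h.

K ≈ 0.867

Using the recession-limb readings at t = 9 h and t = 33 h: Q falls from 40.4 to 12.9 m³/s over 8 intervals.
K = (Q₂/Q₁)^(1/8) = (12.9/40.4)^(1/8) = 0.867.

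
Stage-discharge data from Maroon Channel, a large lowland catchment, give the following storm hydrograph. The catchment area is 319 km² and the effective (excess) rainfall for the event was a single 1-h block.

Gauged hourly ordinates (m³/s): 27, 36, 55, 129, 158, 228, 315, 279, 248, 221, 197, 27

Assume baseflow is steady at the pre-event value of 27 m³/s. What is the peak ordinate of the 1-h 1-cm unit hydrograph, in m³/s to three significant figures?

Direct runoff: 0.0, 9.0, 28.0, 102.0, 131.0, 201.0, 288.0, 252.0, 221.0, 194.0, 170.0, 0.0 m³/s; ΣQ_DR = 1596 m³/s, peak = 288.0 m³/s.
Runoff depth d = ΣQ_DR·Δt / A = 1596 × 3600 / (319 km²) = 18.01 mm.
The 1-cm UH is the DRH scaled by (10 mm)/d, so U_p = 288.0 × 10/18.01 = 160 m³/s.

U_p ≈ 160 m³/s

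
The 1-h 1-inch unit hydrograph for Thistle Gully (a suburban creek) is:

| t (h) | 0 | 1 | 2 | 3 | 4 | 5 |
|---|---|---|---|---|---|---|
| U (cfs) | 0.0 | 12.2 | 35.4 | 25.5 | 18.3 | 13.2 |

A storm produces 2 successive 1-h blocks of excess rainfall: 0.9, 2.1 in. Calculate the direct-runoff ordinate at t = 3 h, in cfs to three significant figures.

By discrete convolution, Q_j = Σ (P_i / 1 in) · U_{j−i}.
At t = 3 h (j=3): Q = (0.9/1)·25.5 + (2.1/1)·35.4 = 97.3 cfs.

Q ≈ 97.3 cfs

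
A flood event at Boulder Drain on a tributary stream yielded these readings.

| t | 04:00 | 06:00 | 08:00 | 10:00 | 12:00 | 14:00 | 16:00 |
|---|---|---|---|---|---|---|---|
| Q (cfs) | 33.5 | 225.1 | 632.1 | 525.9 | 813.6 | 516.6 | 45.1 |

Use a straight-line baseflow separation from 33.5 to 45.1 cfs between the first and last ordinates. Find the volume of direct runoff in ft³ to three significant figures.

Direct-runoff ordinates (Q − Q_b): 0.00, 189.67, 594.73, 486.60, 772.37, 473.43, 0.00 cfs.
ΣQ_DR = 2517 cfs.
With Δt = 2 h = 7200 s, V = ΣQ_DR · Δt = 2517 × 7200 = 1.81 × 10^7 ft³.

V ≈ 1.81 × 10^7 ft³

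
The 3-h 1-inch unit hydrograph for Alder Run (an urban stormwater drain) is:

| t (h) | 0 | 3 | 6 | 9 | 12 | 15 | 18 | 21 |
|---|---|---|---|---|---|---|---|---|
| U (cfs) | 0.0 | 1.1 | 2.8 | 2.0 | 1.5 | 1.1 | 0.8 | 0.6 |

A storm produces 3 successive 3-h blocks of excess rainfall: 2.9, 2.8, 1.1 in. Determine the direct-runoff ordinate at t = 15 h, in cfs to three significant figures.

By discrete convolution, Q_j = Σ (P_i / 1 in) · U_{j−i}.
At t = 15 h (j=5): Q = (2.9/1)·1.1 + (2.8/1)·1.5 + (1.1/1)·2.0 = 9.59 cfs.

Q ≈ 9.59 cfs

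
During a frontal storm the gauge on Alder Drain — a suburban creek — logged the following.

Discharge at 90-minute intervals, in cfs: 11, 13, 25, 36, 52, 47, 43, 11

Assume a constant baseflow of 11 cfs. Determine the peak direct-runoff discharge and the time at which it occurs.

Q_p = 41.0 cfs at t = 6 h

Subtracting baseflow gives direct-runoff ordinates: 0.0, 2.0, 14.0, 25.0, 41.0, 36.0, 32.0, 0.0 cfs.
The maximum is 41.0 cfs, occurring at the reading for t = 6 h.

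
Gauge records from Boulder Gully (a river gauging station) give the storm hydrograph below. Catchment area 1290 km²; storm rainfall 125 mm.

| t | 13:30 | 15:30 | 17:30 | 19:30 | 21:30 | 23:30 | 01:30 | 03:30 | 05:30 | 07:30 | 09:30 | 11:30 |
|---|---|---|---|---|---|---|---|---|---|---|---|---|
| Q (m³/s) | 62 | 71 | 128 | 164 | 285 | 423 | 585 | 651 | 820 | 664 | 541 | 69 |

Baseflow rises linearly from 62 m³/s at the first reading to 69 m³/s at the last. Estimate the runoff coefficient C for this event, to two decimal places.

C ≈ 0.16

ΣQ_DR = 3677 m³/s; V = ΣQ_DR·Δt = 2.647 × 10^7 m³.
Runoff depth d = V / A = 20.52 mm.
C = d / P = 20.52 / 125 = 0.16.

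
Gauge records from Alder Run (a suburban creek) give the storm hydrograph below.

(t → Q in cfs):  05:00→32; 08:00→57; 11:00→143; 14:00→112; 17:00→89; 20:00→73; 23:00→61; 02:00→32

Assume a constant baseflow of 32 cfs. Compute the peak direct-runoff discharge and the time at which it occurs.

Subtracting baseflow gives direct-runoff ordinates: 0.0, 25.0, 111.0, 80.0, 57.0, 41.0, 29.0, 0.0 cfs.
The maximum is 111.0 cfs, occurring at the reading for t = 11:00.

Q_p = 111.0 cfs at t = 11:00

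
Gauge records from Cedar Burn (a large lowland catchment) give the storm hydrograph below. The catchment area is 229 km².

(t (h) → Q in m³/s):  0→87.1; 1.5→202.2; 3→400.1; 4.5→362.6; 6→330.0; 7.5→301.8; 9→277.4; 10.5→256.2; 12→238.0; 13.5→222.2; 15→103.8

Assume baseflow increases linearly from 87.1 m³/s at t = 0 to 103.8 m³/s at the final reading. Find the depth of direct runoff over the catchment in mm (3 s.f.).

Direct runoff: 0.00, 113.43, 309.66, 270.49, 236.22, 206.35, 180.28, 157.41, 137.54, 120.07, 0.00 m³/s; ΣQ_DR = 1731 m³/s.
V = ΣQ_DR · Δt = 1731 × 5400 s = 9.350 × 10^6 m³.
Over A = 229 km², depth = V / A = 40.8 mm.

d ≈ 40.8 mm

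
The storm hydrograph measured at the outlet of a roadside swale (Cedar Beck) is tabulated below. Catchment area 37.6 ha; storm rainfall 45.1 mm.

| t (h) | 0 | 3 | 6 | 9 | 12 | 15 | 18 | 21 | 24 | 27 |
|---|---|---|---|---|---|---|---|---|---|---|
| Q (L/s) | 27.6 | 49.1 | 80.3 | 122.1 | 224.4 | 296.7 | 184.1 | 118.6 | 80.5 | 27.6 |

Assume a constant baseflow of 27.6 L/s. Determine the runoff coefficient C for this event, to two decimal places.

C ≈ 0.60

ΣQ_DR = 935.0 L/s; V = ΣQ_DR·Δt = 1.010 × 10^7 L.
Runoff depth d = V / A = 26.86 mm.
C = d / P = 26.86 / 45.1 = 0.60.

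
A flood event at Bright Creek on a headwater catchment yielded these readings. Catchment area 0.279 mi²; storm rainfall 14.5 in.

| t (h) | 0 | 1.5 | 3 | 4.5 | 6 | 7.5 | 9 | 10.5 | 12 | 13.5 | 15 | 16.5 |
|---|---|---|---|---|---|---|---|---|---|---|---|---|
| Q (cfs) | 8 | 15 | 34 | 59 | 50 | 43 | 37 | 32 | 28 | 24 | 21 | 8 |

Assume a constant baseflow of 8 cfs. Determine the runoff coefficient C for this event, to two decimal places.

C ≈ 0.15

ΣQ_DR = 263.0 cfs; V = ΣQ_DR·Δt = 1.420 × 10^6 ft³.
Runoff depth d = V / A = 2.191 in.
C = d / P = 2.191 / 14.5 = 0.15.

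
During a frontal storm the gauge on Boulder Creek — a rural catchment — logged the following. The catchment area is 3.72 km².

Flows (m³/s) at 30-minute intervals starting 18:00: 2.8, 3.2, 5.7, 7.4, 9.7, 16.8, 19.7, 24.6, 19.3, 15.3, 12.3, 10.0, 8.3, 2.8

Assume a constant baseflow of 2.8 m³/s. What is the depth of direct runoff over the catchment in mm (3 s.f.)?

d ≈ 57.4 mm

Direct runoff: 0.0, 0.4, 2.9, 4.6, 6.9, 14.0, 16.9, 21.8, 16.5, 12.5, 9.5, 7.2, 5.5, 0.0 m³/s; ΣQ_DR = 118.7 m³/s.
V = ΣQ_DR · Δt = 118.7 × 1800 s = 2.137 × 10^5 m³.
Over A = 3.72 km², depth = V / A = 57.4 mm.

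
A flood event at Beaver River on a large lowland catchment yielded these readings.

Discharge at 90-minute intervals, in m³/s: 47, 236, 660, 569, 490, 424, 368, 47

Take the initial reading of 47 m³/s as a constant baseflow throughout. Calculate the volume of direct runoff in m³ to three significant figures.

Direct-runoff ordinates (Q − Q_b): 0.0, 189.0, 613.0, 522.0, 443.0, 377.0, 321.0, 0.0 m³/s.
ΣQ_DR = 2465 m³/s.
With Δt = 1.5 h = 5400 s, V = ΣQ_DR · Δt = 2465 × 5400 = 1.33 × 10^7 m³.

V ≈ 1.33 × 10^7 m³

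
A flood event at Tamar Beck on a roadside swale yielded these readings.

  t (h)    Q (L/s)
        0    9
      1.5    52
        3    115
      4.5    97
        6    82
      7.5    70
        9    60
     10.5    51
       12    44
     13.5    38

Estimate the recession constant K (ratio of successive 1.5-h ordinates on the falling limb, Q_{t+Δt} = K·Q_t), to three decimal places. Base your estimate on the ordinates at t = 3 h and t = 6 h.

Using the recession-limb readings at t = 3 h and t = 6 h: Q falls from 115 to 82 L/s over 2 intervals.
K = (Q₂/Q₁)^(1/2) = (82/115)^(1/2) = 0.844.

K ≈ 0.844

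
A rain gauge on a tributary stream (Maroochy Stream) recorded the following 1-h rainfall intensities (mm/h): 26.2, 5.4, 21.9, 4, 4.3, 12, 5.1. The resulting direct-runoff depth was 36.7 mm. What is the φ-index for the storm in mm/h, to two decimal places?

Only the 3 blocks with intensity above φ contribute runoff: 26.2, 21.9, 12 mm/h.
Σ(I−φ)·Δt = d  ⇒  (26.2+21.9+12 − 3φ)·1 = 36.7
φ = (60.10 − 36.7/1) / 3 = 7.80 mm/h.

φ ≈ 7.80 mm/h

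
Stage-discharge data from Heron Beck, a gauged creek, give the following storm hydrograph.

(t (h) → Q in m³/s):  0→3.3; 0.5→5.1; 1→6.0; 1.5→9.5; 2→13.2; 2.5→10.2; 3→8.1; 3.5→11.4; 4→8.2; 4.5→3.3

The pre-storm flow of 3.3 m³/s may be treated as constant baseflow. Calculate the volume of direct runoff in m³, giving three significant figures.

Direct-runoff ordinates (Q − Q_b): 0.0, 1.8, 2.7, 6.2, 9.9, 6.9, 4.8, 8.1, 4.9, 0.0 m³/s.
ΣQ_DR = 45.30 m³/s.
With Δt = 0.5 h = 1800 s, V = ΣQ_DR · Δt = 45.30 × 1800 = 81500 m³.

V ≈ 81500 m³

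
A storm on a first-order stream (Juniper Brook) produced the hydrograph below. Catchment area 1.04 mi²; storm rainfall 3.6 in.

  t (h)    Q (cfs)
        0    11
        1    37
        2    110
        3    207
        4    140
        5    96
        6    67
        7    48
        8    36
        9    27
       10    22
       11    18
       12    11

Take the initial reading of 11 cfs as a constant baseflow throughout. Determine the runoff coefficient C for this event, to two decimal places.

C ≈ 0.28

ΣQ_DR = 687.0 cfs; V = ΣQ_DR·Δt = 2.473 × 10^6 ft³.
Runoff depth d = V / A = 1.024 in.
C = d / P = 1.024 / 3.6 = 0.28.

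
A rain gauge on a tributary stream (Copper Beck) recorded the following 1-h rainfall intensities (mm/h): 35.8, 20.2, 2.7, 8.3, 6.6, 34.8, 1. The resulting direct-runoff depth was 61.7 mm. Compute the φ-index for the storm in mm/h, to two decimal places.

φ ≈ 9.70 mm/h

Only the 3 blocks with intensity above φ contribute runoff: 35.8, 20.2, 34.8 mm/h.
Σ(I−φ)·Δt = d  ⇒  (35.8+20.2+34.8 − 3φ)·1 = 61.7
φ = (90.80 − 61.7/1) / 3 = 9.70 mm/h.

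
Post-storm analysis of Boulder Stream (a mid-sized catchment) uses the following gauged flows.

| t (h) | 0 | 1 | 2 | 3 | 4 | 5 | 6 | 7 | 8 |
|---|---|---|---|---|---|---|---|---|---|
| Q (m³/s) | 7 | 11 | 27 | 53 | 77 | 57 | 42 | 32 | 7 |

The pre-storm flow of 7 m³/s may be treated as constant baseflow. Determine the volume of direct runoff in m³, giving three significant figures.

V ≈ 9.00 × 10^5 m³

Direct-runoff ordinates (Q − Q_b): 0.0, 4.0, 20.0, 46.0, 70.0, 50.0, 35.0, 25.0, 0.0 m³/s.
ΣQ_DR = 250.0 m³/s.
With Δt = 1 h = 3600 s, V = ΣQ_DR · Δt = 250.0 × 3600 = 9.00 × 10^5 m³.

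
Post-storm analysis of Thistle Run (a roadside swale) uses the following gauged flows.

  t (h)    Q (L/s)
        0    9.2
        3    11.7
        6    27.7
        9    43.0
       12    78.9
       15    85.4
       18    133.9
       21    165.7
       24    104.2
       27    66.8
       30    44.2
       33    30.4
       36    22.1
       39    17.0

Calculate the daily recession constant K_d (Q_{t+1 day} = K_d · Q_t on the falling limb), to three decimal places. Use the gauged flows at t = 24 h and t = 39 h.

Between t = 24 h and t = 39 h the flow falls from 104.2 to 17.0 L/s over 5×3 h = 15 h.
Per-interval ratio K = (17.0/104.2)^(1/5) = 0.6959; K_d = K^(24/3) = 0.055.

K_d ≈ 0.055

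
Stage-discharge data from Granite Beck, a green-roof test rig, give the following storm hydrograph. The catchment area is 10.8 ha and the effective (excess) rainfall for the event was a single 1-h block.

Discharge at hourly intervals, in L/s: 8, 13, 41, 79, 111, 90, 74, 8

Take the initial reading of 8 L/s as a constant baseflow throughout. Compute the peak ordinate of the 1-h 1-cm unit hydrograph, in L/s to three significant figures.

U_p ≈ 85.8 L/s

Direct runoff: 0.0, 5.0, 33.0, 71.0, 103.0, 82.0, 66.0, 0.0 L/s; ΣQ_DR = 360.0 L/s, peak = 103.0 L/s.
Runoff depth d = ΣQ_DR·Δt / A = 360.0 × 3600 / (10.8 ha) = 12.00 mm.
The 1-cm UH is the DRH scaled by (10 mm)/d, so U_p = 103.0 × 10/12.00 = 85.8 L/s.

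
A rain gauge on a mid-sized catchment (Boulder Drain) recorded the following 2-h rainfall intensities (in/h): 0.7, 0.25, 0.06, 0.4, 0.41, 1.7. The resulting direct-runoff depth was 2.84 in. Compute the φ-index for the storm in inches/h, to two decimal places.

Only the 2 blocks with intensity above φ contribute runoff: 0.7, 1.7 in/h.
Σ(I−φ)·Δt = d  ⇒  (0.7+1.7 − 2φ)·2 = 2.84
φ = (2.400 − 2.84/2) / 2 = 0.49 in/h.

φ ≈ 0.49 in/h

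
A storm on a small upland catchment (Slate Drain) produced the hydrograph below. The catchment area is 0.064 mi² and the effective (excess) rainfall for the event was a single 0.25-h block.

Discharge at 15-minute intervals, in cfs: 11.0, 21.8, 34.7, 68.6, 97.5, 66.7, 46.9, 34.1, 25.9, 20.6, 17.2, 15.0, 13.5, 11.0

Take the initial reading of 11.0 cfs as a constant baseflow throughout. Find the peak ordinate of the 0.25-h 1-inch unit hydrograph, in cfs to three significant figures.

Direct runoff: 0.0, 10.8, 23.7, 57.6, 86.5, 55.7, 35.9, 23.1, 14.9, 9.6, 6.2, 4.0, 2.5, 0.0 cfs; ΣQ_DR = 330.5 cfs, peak = 86.5 cfs.
Runoff depth d = ΣQ_DR·Δt / A = 330.5 × 900 / (0.064 mi²) = 2.001 in.
The 1-inch UH is the DRH scaled by (1 in)/d, so U_p = 86.5 × 1/2.001 = 43.2 cfs.

U_p ≈ 43.2 cfs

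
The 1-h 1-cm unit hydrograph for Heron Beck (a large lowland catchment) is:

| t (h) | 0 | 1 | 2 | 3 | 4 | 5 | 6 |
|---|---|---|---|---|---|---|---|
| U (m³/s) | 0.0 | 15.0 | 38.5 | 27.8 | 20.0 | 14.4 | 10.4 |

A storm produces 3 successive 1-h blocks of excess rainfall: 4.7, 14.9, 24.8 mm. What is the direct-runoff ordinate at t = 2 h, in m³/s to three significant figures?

Q ≈ 40.4 m³/s

By discrete convolution, Q_j = Σ (P_i / 10 mm) · U_{j−i}.
At t = 2 h (j=2): Q = (4.7/10)·38.5 + (14.9/10)·15.0 + (24.8/10)·0.0 = 40.4 m³/s.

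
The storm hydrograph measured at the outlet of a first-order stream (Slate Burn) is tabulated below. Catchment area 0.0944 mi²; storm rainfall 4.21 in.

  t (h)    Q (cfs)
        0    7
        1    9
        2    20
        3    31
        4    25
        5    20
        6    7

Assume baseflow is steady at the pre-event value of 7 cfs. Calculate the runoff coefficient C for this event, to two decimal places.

C ≈ 0.27

ΣQ_DR = 70.00 cfs; V = ΣQ_DR·Δt = 2.520 × 10^5 ft³.
Runoff depth d = V / A = 1.149 in.
C = d / P = 1.149 / 4.21 = 0.27.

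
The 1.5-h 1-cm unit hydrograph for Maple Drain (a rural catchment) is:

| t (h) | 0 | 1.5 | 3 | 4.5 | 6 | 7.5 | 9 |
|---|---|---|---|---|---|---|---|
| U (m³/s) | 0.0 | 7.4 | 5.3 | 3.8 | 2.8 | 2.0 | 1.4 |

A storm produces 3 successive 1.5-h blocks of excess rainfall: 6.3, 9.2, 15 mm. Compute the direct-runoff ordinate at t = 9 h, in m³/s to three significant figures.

Q ≈ 6.92 m³/s

By discrete convolution, Q_j = Σ (P_i / 10 mm) · U_{j−i}.
At t = 9 h (j=6): Q = (6.3/10)·1.4 + (9.2/10)·2.0 + (15/10)·2.8 = 6.92 m³/s.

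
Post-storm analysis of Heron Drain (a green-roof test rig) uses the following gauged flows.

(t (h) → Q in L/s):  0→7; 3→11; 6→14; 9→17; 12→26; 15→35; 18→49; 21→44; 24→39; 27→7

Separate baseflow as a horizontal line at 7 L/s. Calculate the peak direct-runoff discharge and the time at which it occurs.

Subtracting baseflow gives direct-runoff ordinates: 0.0, 4.0, 7.0, 10.0, 19.0, 28.0, 42.0, 37.0, 32.0, 0.0 L/s.
The maximum is 42.0 L/s, occurring at the reading for t = 18 h.

Q_p = 42.0 L/s at t = 18 h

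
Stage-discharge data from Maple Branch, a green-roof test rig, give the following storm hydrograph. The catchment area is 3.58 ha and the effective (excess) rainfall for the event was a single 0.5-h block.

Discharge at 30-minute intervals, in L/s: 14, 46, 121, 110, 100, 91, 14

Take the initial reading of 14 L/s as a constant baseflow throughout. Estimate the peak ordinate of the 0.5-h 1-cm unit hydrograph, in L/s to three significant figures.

U_p ≈ 53.5 L/s

Direct runoff: 0.0, 32.0, 107.0, 96.0, 86.0, 77.0, 0.0 L/s; ΣQ_DR = 398.0 L/s, peak = 107.0 L/s.
Runoff depth d = ΣQ_DR·Δt / A = 398.0 × 1800 / (3.58 ha) = 20.01 mm.
The 1-cm UH is the DRH scaled by (10 mm)/d, so U_p = 107.0 × 10/20.01 = 53.5 L/s.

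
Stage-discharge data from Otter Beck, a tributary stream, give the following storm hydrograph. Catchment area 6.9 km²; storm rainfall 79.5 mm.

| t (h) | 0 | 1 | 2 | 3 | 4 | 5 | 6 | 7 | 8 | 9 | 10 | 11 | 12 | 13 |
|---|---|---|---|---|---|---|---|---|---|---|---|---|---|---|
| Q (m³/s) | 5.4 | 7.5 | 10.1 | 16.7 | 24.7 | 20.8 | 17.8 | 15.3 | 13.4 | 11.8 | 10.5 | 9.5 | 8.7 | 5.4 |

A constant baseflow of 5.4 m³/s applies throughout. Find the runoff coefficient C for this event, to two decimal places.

C ≈ 0.67

ΣQ_DR = 102.0 m³/s; V = ΣQ_DR·Δt = 3.672 × 10^5 m³.
Runoff depth d = V / A = 53.22 mm.
C = d / P = 53.22 / 79.5 = 0.67.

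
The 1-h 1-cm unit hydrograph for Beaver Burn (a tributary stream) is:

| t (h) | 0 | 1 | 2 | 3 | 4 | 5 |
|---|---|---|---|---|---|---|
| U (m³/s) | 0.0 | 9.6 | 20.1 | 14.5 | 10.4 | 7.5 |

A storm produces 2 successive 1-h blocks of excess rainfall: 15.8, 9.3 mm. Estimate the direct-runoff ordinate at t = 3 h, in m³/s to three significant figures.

By discrete convolution, Q_j = Σ (P_i / 10 mm) · U_{j−i}.
At t = 3 h (j=3): Q = (15.8/10)·14.5 + (9.3/10)·20.1 = 41.6 m³/s.

Q ≈ 41.6 m³/s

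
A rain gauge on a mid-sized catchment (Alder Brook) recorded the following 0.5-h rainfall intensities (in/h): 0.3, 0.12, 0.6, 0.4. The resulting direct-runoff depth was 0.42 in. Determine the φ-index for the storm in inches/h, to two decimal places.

Only the 3 blocks with intensity above φ contribute runoff: 0.3, 0.6, 0.4 in/h.
Σ(I−φ)·Δt = d  ⇒  (0.3+0.6+0.4 − 3φ)·0.5 = 0.42
φ = (1.300 − 0.42/0.5) / 3 = 0.15 in/h.

φ ≈ 0.15 in/h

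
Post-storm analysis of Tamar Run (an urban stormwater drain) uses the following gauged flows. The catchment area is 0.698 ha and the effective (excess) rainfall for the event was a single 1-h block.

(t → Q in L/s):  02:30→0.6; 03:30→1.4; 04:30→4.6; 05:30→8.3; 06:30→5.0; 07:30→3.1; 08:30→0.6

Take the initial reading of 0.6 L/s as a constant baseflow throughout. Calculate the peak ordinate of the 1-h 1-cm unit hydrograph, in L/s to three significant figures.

U_p ≈ 7.70 L/s

Direct runoff: 0.0, 0.8, 4.0, 7.7, 4.4, 2.5, 0.0 L/s; ΣQ_DR = 19.40 L/s, peak = 7.7 L/s.
Runoff depth d = ΣQ_DR·Δt / A = 19.40 × 3600 / (0.698 ha) = 10.01 mm.
The 1-cm UH is the DRH scaled by (10 mm)/d, so U_p = 7.7 × 10/10.01 = 7.70 L/s.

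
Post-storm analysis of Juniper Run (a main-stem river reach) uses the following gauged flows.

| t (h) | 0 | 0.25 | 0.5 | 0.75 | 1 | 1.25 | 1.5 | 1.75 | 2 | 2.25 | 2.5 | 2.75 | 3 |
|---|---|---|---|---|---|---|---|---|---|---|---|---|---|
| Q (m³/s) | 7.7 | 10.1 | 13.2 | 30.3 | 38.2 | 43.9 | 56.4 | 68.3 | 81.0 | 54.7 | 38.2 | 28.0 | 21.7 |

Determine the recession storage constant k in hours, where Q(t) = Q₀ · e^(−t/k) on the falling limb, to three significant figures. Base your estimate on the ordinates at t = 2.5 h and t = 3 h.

On the falling limb, Q drops from 38.2 to 21.7 m³/s between t = 2.5 h and t = 3 h (Δt = 0.5 h).
k = −Δt / ln(Q₂/Q₁) = −0.5 / ln(21.7/38.2) = 0.884 h.

k ≈ 0.884 h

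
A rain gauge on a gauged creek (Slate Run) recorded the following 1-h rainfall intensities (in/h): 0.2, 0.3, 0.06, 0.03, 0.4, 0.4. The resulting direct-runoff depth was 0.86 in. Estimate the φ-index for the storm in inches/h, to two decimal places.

φ ≈ 0.11 in/h

Only the 4 blocks with intensity above φ contribute runoff: 0.2, 0.3, 0.4, 0.4 in/h.
Σ(I−φ)·Δt = d  ⇒  (0.2+0.3+0.4+0.4 − 4φ)·1 = 0.86
φ = (1.300 − 0.86/1) / 4 = 0.11 in/h.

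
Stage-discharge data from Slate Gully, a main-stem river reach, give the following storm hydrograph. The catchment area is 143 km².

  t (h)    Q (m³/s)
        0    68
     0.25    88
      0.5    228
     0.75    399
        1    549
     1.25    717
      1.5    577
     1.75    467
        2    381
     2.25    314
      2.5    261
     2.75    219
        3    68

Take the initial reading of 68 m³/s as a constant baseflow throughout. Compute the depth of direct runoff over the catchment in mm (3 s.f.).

Direct runoff: 0.0, 20.0, 160.0, 331.0, 481.0, 649.0, 509.0, 399.0, 313.0, 246.0, 193.0, 151.0, 0.0 m³/s; ΣQ_DR = 3452 m³/s.
V = ΣQ_DR · Δt = 3452 × 900 s = 3.107 × 10^6 m³.
Over A = 143 km², depth = V / A = 21.7 mm.

d ≈ 21.7 mm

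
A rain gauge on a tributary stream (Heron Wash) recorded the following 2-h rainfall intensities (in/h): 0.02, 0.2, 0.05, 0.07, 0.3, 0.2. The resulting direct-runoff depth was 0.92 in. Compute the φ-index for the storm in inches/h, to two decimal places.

Only the 3 blocks with intensity above φ contribute runoff: 0.2, 0.3, 0.2 in/h.
Σ(I−φ)·Δt = d  ⇒  (0.2+0.3+0.2 − 3φ)·2 = 0.92
φ = (0.7000 − 0.92/2) / 3 = 0.08 in/h.

φ ≈ 0.08 in/h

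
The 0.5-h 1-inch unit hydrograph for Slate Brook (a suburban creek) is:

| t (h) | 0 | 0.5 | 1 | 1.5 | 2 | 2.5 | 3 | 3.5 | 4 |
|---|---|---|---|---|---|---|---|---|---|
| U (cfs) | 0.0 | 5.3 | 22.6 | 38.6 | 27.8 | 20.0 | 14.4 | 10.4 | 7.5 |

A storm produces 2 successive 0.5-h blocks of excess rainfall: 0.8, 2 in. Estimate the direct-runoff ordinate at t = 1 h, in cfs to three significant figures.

Q ≈ 28.7 cfs

By discrete convolution, Q_j = Σ (P_i / 1 in) · U_{j−i}.
At t = 1 h (j=2): Q = (0.8/1)·22.6 + (2/1)·5.3 = 28.7 cfs.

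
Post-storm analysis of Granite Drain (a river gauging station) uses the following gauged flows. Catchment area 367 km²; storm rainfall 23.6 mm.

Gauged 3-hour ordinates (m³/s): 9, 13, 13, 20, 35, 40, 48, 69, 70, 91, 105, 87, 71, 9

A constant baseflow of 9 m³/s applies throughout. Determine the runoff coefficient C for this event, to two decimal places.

C ≈ 0.69

ΣQ_DR = 554.0 m³/s; V = ΣQ_DR·Δt = 5.983 × 10^6 m³.
Runoff depth d = V / A = 16.30 mm.
C = d / P = 16.30 / 23.6 = 0.69.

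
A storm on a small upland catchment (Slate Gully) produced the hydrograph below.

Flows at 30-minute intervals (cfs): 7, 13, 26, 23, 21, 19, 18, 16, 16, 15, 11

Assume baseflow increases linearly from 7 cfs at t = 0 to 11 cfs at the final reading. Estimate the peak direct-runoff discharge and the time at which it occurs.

Q_p = 18.20 cfs at t = 1 h

Subtracting baseflow gives direct-runoff ordinates: 0.00, 5.60, 18.20, 14.80, 12.40, 10.00, 8.60, 6.20, 5.80, 4.40, 0.00 cfs.
The maximum is 18.20 cfs, occurring at the reading for t = 1 h.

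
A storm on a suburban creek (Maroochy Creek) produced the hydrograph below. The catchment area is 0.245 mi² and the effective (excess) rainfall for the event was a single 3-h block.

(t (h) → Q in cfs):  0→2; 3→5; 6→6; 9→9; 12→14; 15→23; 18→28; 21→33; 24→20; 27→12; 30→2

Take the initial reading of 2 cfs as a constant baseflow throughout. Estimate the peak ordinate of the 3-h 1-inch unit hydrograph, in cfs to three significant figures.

Direct runoff: 0.0, 3.0, 4.0, 7.0, 12.0, 21.0, 26.0, 31.0, 18.0, 10.0, 0.0 cfs; ΣQ_DR = 132.0 cfs, peak = 31.0 cfs.
Runoff depth d = ΣQ_DR·Δt / A = 132.0 × 10800 / (0.245 mi²) = 2.505 in.
The 1-inch UH is the DRH scaled by (1 in)/d, so U_p = 31.0 × 1/2.505 = 12.4 cfs.

U_p ≈ 12.4 cfs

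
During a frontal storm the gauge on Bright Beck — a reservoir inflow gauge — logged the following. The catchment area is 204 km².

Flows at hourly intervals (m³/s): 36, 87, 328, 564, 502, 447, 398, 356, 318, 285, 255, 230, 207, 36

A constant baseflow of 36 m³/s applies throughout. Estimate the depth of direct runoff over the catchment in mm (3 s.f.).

d ≈ 62.6 mm

Direct runoff: 0.0, 51.0, 292.0, 528.0, 466.0, 411.0, 362.0, 320.0, 282.0, 249.0, 219.0, 194.0, 171.0, 0.0 m³/s; ΣQ_DR = 3545 m³/s.
V = ΣQ_DR · Δt = 3545 × 3600 s = 1.276 × 10^7 m³.
Over A = 204 km², depth = V / A = 62.6 mm.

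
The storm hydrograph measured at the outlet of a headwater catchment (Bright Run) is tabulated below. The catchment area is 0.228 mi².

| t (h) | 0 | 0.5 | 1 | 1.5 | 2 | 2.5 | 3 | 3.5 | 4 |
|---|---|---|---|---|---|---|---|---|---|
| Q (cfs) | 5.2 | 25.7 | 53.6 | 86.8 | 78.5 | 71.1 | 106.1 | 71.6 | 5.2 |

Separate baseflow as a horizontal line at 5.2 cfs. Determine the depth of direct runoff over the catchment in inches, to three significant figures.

d ≈ 1.55 in

Direct runoff: 0.0, 20.5, 48.4, 81.6, 73.3, 65.9, 100.9, 66.4, 0.0 cfs; ΣQ_DR = 457.0 cfs.
V = ΣQ_DR · Δt = 457.0 × 1800 s = 8.226 × 10^5 ft³.
Over A = 0.228 mi², depth = V / A = 1.55 in.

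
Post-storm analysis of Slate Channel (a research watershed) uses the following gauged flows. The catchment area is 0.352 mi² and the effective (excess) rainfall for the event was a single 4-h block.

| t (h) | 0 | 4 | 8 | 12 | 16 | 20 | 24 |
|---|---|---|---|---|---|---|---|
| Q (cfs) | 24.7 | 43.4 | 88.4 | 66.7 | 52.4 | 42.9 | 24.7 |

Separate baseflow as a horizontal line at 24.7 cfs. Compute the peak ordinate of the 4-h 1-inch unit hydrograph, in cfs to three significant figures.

Direct runoff: 0.0, 18.7, 63.7, 42.0, 27.7, 18.2, 0.0 cfs; ΣQ_DR = 170.3 cfs, peak = 63.7 cfs.
Runoff depth d = ΣQ_DR·Δt / A = 170.3 × 14400 / (0.352 mi²) = 2.999 in.
The 1-inch UH is the DRH scaled by (1 in)/d, so U_p = 63.7 × 1/2.999 = 21.2 cfs.

U_p ≈ 21.2 cfs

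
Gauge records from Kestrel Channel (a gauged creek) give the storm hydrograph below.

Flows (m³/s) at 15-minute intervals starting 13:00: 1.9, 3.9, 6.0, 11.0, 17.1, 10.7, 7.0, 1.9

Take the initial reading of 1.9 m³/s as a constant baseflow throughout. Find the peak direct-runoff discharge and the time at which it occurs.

Q_p = 15.2 m³/s at t = 14:00

Subtracting baseflow gives direct-runoff ordinates: 0.0, 2.0, 4.1, 9.1, 15.2, 8.8, 5.1, 0.0 m³/s.
The maximum is 15.2 m³/s, occurring at the reading for t = 14:00.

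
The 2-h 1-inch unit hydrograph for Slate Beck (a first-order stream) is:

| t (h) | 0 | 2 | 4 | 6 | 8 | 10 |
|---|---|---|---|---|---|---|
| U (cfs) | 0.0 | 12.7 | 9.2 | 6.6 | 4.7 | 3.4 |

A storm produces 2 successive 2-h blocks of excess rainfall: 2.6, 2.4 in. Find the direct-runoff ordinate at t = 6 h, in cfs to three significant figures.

By discrete convolution, Q_j = Σ (P_i / 1 in) · U_{j−i}.
At t = 6 h (j=3): Q = (2.6/1)·6.6 + (2.4/1)·9.2 = 39.2 cfs.

Q ≈ 39.2 cfs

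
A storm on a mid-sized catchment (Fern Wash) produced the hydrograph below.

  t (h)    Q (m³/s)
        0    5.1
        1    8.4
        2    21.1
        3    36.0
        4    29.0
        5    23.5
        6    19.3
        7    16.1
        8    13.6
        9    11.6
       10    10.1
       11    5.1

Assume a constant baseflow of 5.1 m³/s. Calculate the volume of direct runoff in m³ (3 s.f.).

Direct-runoff ordinates (Q − Q_b): 0.0, 3.3, 16.0, 30.9, 23.9, 18.4, 14.2, 11.0, 8.5, 6.5, 5.0, 0.0 m³/s.
ΣQ_DR = 137.7 m³/s.
With Δt = 1 h = 3600 s, V = ΣQ_DR · Δt = 137.7 × 3600 = 4.96 × 10^5 m³.

V ≈ 4.96 × 10^5 m³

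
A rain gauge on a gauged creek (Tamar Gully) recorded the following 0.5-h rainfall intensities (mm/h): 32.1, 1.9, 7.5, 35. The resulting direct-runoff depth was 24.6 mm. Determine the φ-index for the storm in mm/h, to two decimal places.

φ ≈ 8.95 mm/h

Only the 2 blocks with intensity above φ contribute runoff: 32.1, 35 mm/h.
Σ(I−φ)·Δt = d  ⇒  (32.1+35 − 2φ)·0.5 = 24.6
φ = (67.10 − 24.6/0.5) / 2 = 8.95 mm/h.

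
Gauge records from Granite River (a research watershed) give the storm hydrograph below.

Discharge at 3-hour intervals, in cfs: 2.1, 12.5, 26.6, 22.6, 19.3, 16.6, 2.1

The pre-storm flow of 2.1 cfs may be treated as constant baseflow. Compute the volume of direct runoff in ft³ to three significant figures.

Direct-runoff ordinates (Q − Q_b): 0.0, 10.4, 24.5, 20.5, 17.2, 14.5, 0.0 cfs.
ΣQ_DR = 87.10 cfs.
With Δt = 3 h = 10800 s, V = ΣQ_DR · Δt = 87.10 × 10800 = 9.41 × 10^5 ft³.

V ≈ 9.41 × 10^5 ft³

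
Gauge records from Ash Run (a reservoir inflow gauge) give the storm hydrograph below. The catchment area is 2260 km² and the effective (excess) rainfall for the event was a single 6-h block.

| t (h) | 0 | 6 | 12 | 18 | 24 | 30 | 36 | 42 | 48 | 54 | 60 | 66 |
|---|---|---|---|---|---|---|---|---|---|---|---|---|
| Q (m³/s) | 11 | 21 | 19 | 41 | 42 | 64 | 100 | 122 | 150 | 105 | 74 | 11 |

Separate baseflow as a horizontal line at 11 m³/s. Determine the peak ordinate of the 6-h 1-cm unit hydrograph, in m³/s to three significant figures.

Direct runoff: 0.0, 10.0, 8.0, 30.0, 31.0, 53.0, 89.0, 111.0, 139.0, 94.0, 63.0, 0.0 m³/s; ΣQ_DR = 628.0 m³/s, peak = 139.0 m³/s.
Runoff depth d = ΣQ_DR·Δt / A = 628.0 × 21600 / (2260 km²) = 6.002 mm.
The 1-cm UH is the DRH scaled by (10 mm)/d, so U_p = 139.0 × 10/6.002 = 232 m³/s.

U_p ≈ 232 m³/s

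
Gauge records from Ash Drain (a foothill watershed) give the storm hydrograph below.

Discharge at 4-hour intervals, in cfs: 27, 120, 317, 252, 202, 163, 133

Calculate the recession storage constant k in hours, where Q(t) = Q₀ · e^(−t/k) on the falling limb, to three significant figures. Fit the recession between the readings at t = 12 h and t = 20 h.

On the falling limb, Q drops from 252 to 163 cfs between t = 12 h and t = 20 h (Δt = 8 h).
k = −Δt / ln(Q₂/Q₁) = −8 / ln(163/252) = 18.4 h.

k ≈ 18.4 h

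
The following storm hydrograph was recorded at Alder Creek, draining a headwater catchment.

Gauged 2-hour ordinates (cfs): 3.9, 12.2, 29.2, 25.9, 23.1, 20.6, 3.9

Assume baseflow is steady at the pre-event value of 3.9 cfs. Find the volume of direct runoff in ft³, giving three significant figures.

V ≈ 6.59 × 10^5 ft³

Direct-runoff ordinates (Q − Q_b): 0.0, 8.3, 25.3, 22.0, 19.2, 16.7, 0.0 cfs.
ΣQ_DR = 91.50 cfs.
With Δt = 2 h = 7200 s, V = ΣQ_DR · Δt = 91.50 × 7200 = 6.59 × 10^5 ft³.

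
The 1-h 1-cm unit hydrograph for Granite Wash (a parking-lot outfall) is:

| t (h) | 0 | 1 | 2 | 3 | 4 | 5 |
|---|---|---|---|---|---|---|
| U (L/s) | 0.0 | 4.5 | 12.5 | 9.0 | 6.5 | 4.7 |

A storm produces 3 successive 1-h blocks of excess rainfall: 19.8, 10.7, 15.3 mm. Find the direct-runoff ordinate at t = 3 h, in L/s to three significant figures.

By discrete convolution, Q_j = Σ (P_i / 10 mm) · U_{j−i}.
At t = 3 h (j=3): Q = (19.8/10)·9.0 + (10.7/10)·12.5 + (15.3/10)·4.5 = 38.1 L/s.

Q ≈ 38.1 L/s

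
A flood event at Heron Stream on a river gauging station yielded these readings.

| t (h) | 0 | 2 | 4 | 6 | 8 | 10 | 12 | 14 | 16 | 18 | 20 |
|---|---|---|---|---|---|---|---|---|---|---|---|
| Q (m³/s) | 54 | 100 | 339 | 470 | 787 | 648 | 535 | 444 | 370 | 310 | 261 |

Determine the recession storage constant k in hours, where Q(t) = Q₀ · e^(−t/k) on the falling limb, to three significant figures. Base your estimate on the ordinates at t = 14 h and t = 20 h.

On the falling limb, Q drops from 444 to 261 m³/s between t = 14 h and t = 20 h (Δt = 6 h).
k = −Δt / ln(Q₂/Q₁) = −6 / ln(261/444) = 11.3 h.

k ≈ 11.3 h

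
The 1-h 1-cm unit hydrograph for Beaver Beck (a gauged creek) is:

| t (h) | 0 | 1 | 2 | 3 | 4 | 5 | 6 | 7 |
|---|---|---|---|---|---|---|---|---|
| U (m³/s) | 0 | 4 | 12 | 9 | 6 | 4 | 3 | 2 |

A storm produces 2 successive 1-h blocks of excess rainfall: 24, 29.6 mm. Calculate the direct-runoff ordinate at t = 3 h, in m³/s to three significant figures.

By discrete convolution, Q_j = Σ (P_i / 10 mm) · U_{j−i}.
At t = 3 h (j=3): Q = (24/10)·9 + (29.6/10)·12 = 57.1 m³/s.

Q ≈ 57.1 m³/s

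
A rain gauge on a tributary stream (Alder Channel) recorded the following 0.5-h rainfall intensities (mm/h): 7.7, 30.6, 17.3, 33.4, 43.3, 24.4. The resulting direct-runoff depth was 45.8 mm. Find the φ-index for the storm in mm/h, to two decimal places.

Only the 5 blocks with intensity above φ contribute runoff: 30.6, 17.3, 33.4, 43.3, 24.4 mm/h.
Σ(I−φ)·Δt = d  ⇒  (30.6+17.3+33.4+43.3+24.4 − 5φ)·0.5 = 45.8
φ = (149.0 − 45.8/0.5) / 5 = 11.48 mm/h.

φ ≈ 11.48 mm/h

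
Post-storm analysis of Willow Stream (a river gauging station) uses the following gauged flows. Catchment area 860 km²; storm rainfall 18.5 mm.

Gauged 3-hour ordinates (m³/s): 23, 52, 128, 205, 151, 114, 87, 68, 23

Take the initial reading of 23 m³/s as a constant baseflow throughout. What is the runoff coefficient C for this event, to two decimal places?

ΣQ_DR = 644.0 m³/s; V = ΣQ_DR·Δt = 6.955 × 10^6 m³.
Runoff depth d = V / A = 8.087 mm.
C = d / P = 8.087 / 18.5 = 0.44.

C ≈ 0.44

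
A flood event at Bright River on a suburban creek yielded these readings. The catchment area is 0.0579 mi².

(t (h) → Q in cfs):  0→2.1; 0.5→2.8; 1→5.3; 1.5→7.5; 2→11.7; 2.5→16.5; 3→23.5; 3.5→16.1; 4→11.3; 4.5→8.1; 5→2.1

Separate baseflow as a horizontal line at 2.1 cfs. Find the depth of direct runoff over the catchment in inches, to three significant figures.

Direct runoff: 0.0, 0.7, 3.2, 5.4, 9.6, 14.4, 21.4, 14.0, 9.2, 6.0, 0.0 cfs; ΣQ_DR = 83.90 cfs.
V = ΣQ_DR · Δt = 83.90 × 1800 s = 1.510 × 10^5 ft³.
Over A = 0.0579 mi², depth = V / A = 1.12 in.

d ≈ 1.12 in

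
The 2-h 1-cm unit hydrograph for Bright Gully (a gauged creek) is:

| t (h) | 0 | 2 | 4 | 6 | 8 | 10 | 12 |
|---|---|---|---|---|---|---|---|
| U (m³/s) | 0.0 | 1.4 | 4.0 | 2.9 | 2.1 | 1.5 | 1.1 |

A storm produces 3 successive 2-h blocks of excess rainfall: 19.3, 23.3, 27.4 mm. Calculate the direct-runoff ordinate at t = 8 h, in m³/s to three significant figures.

Q ≈ 21.8 m³/s

By discrete convolution, Q_j = Σ (P_i / 10 mm) · U_{j−i}.
At t = 8 h (j=4): Q = (19.3/10)·2.1 + (23.3/10)·2.9 + (27.4/10)·4.0 = 21.8 m³/s.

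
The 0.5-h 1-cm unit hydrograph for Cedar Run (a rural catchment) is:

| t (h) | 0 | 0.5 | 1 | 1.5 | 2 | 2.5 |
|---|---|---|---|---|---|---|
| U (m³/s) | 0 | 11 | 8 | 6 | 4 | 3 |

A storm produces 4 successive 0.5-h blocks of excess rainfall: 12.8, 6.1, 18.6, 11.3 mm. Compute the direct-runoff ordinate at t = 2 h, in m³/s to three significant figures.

By discrete convolution, Q_j = Σ (P_i / 10 mm) · U_{j−i}.
At t = 2 h (j=4): Q = (12.8/10)·4 + (6.1/10)·6 + (18.6/10)·8 + (11.3/10)·11 = 36.1 m³/s.

Q ≈ 36.1 m³/s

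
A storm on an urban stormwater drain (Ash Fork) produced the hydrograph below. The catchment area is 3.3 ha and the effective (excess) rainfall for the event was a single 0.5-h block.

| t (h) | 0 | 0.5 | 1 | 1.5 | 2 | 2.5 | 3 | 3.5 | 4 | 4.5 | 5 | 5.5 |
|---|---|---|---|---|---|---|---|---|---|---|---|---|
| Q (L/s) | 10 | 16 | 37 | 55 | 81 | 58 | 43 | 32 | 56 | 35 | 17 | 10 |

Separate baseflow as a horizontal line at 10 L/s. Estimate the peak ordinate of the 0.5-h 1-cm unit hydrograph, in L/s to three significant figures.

Direct runoff: 0.0, 6.0, 27.0, 45.0, 71.0, 48.0, 33.0, 22.0, 46.0, 25.0, 7.0, 0.0 L/s; ΣQ_DR = 330.0 L/s, peak = 71.0 L/s.
Runoff depth d = ΣQ_DR·Δt / A = 330.0 × 1800 / (3.3 ha) = 18.00 mm.
The 1-cm UH is the DRH scaled by (10 mm)/d, so U_p = 71.0 × 10/18.00 = 39.4 L/s.

U_p ≈ 39.4 L/s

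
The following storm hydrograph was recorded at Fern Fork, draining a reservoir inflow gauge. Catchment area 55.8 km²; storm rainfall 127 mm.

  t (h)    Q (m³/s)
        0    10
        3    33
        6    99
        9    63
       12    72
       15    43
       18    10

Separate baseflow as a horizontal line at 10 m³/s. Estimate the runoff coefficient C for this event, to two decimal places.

ΣQ_DR = 260.0 m³/s; V = ΣQ_DR·Δt = 2.808 × 10^6 m³.
Runoff depth d = V / A = 50.32 mm.
C = d / P = 50.32 / 127 = 0.40.

C ≈ 0.40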